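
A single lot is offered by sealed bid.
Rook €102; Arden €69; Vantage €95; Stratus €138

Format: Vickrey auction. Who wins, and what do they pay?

Sorting bids: 138 (Stratus) > 102 (Rook) > 95 (Vantage) > 69 (Arden)
Stratus is highest; pays the second-highest bid, €102.

Stratus pays €102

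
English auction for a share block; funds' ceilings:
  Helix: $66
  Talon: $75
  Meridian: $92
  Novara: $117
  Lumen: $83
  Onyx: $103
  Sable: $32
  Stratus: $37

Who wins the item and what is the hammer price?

Limits ranked: 117 (Novara) > 103 (Onyx) > 92 (Meridian) > 83 (Lumen) > 75 (Talon) > 66 (Helix) > …
Onyx is the last rival to drop out, at $103; Novara remains and wins at that price.

Novara wins at $103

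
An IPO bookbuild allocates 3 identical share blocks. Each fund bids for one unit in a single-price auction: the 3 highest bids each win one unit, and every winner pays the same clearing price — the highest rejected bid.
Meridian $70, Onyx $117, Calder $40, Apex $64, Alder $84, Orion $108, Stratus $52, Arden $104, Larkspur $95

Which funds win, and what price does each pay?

Sorting: 117 (Onyx), 108 (Orion), 104 (Arden), 95 (Larkspur), 84 (Alder), …
The 3 highest are Onyx, Orion, Arden.
First losing bid is Larkspur's $95, which sets the uniform price.

Onyx, Orion, Arden; each pays $95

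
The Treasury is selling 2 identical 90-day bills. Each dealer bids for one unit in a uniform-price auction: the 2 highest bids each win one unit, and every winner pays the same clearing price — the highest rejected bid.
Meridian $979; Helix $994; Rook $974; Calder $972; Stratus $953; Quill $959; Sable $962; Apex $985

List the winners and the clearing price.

Helix, Apex; each pays $979

Ordering the bids: 994 (Helix), 985 (Apex), 979 (Meridian), 974 (Rook), …
Winners (2 units): Helix, Apex.
Highest unsuccessful bid: $979 → clearing price.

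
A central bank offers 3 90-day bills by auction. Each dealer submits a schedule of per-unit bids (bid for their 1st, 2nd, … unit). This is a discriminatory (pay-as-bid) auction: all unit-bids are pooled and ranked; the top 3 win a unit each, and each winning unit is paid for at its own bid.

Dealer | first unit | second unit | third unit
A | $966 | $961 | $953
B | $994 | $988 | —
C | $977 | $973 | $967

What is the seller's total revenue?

Total revenue: $2,959

All unit-bids, highest first — top 3: 994 (B-1), 988 (B-2), 977 (C-1)
Next rejected bid: $973 (not a price — pay-as-bid).
Each winning unit pays its own bid.
Revenue = 994 + 988 + 977 = $2,959.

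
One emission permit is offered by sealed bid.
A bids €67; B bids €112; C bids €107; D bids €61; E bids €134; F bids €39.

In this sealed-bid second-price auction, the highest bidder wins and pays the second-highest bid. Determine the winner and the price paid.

E pays €112

Bids ranked: 134 (E) > 112 (B) > 107 (C) > 67 (A) > 61 (D) > 39 (F)
Second-price: E pays B's bid of €112.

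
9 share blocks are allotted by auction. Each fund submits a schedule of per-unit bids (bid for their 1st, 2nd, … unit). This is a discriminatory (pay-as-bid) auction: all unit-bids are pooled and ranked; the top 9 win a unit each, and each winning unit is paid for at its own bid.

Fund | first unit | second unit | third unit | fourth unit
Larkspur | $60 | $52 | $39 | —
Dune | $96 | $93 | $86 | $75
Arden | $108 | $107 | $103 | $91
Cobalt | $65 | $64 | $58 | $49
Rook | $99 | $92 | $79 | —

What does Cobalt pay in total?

Merging the schedules and taking the best 9: 108 (Arden-1), 107 (Arden-2), 103 (Arden-3), 99 (Rook-1), 96 (Dune-1), 93 (Dune-2), 92 (Rook-2), 91 (Arden-4), 86 (Dune-3)
Next rejected bid: $79 (not a price — pay-as-bid).
Cobalt wins no units.

Cobalt pays $0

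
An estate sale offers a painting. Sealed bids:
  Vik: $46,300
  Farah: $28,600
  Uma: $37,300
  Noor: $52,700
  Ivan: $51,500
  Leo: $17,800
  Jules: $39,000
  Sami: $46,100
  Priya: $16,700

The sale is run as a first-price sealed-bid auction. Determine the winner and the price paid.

Bids ranked: 52,700 (Noor) > 51,500 (Ivan) > 46,300 (Vik) > 46,100 (Sami) > 39,000 (Jules) > 37,300 (Uma) > …
Noor is highest → pays own bid, $52,700.

Noor pays $52,700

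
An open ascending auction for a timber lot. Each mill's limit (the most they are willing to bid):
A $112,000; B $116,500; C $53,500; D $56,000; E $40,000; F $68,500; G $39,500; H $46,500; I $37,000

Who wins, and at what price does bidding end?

Limits in order: 116,500 (B) > 112,000 (A) > 68,500 (F) > 56,000 (D) > 53,500 (C) > 46,500 (H) > …
A is the last rival to drop out, at $112,000; B remains and wins at that price.

B wins at $112,000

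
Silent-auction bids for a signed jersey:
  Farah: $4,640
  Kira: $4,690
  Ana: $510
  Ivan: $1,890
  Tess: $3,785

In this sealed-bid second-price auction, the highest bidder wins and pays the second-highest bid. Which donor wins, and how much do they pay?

Kira pays $4,640

Sealed-bid second-price auction: the highest bidder wins and pays the second-highest bid.
Sorting bids: 4,690 (Kira) > 4,640 (Farah) > 3,785 (Tess) > 1,890 (Ivan) > 510 (Ana)
Kira is highest; pays the second-highest bid, $4,640.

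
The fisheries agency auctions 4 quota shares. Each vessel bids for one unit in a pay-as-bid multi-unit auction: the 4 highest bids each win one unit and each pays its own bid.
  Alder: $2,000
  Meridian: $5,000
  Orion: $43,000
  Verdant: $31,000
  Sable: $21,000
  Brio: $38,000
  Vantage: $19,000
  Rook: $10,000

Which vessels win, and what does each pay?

Orion $43,000, Brio $38,000, Verdant $31,000, Sable $21,000

Sorting: 43,000 (Orion), 38,000 (Brio), 31,000 (Verdant), 21,000 (Sable), 19,000 (Vantage), 10,000 (Rook), …
The 4 highest are Orion, Brio, Verdant, Sable.
Each winner pays its own bid: Orion $43,000, Brio $38,000, Verdant $31,000, Sable $21,000.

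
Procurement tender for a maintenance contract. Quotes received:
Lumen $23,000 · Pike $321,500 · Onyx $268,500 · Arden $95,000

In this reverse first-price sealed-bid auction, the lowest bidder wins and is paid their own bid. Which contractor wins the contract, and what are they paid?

Lumen is paid $23,000

Bids in order: 23,000 (Lumen) < 95,000 (Arden) < 268,500 (Onyx) < 321,500 (Pike)
Lumen is lowest → is paid own bid, $23,000.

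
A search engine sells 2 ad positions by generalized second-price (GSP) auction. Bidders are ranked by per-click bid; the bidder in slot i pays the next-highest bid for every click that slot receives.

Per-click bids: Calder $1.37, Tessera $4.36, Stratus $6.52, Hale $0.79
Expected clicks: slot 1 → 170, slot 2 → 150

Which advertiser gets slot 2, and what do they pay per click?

Tessera; $1.37 per click

Sorting advertisers: $6.52 (Stratus) > $4.36 (Tessera) > $1.37 (Calder) > …
Slot 2 goes to the second-ranked bidder, Tessera, who pays the next bid down: $1.37/click.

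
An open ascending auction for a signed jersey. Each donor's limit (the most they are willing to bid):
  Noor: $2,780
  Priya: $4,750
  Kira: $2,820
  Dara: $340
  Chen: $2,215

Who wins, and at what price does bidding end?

Limits in order: 4,750 (Priya) > 2,820 (Kira) > 2,780 (Noor) > 2,215 (Chen) > 340 (Dara)
Bidding ends when Kira exits at $2,820; Priya takes it.

Priya wins at $2,820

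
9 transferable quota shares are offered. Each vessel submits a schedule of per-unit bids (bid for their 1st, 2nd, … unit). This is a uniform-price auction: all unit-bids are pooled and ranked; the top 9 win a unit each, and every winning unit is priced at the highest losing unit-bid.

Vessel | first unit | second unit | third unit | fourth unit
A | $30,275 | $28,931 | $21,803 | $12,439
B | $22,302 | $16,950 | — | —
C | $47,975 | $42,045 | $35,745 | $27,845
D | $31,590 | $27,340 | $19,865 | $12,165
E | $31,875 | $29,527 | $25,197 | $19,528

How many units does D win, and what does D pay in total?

D: 1 unit, pays $27,340

All unit-bids, highest first — top 9: 47,975 (C-1), 42,045 (C-2), 35,745 (C-3), 31,875 (E-1), 31,590 (D-1), 30,275 (A-1), 29,527 (E-2), 28,931 (A-2), 27,845 (C-4)
Highest rejected unit-bid = $27,340.
D wins 1 unit(s) at $27,340 each.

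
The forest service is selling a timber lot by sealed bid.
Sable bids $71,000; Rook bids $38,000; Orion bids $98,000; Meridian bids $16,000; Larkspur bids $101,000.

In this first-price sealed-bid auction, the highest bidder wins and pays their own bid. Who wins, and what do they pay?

Larkspur pays $101,000

First-price sealed-bid auction: the highest bidder wins and pays their own bid.
Sorting bids: 101,000 (Larkspur) > 98,000 (Orion) > 71,000 (Sable) > 38,000 (Rook) > 16,000 (Meridian)
Larkspur is highest → pays own bid, $101,000.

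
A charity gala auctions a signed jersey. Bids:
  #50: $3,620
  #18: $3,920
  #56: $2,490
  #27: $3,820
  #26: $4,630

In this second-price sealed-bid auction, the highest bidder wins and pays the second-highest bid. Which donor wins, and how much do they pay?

#26 pays $3,920

Sorting bids: 4,630 (#26) > 3,920 (#18) > 3,820 (#27) > 3,620 (#50) > 2,490 (#56)
Second-price: #26 pays #18's bid of $3,920.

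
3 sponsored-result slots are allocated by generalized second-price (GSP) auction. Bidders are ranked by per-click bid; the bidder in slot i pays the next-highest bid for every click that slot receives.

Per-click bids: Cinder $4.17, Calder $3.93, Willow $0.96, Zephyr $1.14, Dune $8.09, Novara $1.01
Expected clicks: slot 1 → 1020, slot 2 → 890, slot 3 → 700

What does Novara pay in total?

Novara pays $0.00

Per-click bids in order: $8.09 (Dune) > $4.17 (Cinder) > $3.93 (Calder) > $1.14 (Zephyr) > …
Novara ranks below slot 3 → no slot, pays nothing.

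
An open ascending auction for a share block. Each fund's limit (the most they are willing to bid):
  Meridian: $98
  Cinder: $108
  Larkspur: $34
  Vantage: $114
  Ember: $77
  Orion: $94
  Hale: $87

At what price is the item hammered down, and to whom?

Rule: the price rises until one bidder remains; the winner pays the price at which the last rival dropped out.
Sorting limits: 114 (Vantage) > 108 (Cinder) > 98 (Meridian) > 94 (Orion) > 87 (Hale) > 77 (Ember) > …
Cinder is the last rival to drop out, at $108; Vantage remains and wins at that price.

Vantage wins at $108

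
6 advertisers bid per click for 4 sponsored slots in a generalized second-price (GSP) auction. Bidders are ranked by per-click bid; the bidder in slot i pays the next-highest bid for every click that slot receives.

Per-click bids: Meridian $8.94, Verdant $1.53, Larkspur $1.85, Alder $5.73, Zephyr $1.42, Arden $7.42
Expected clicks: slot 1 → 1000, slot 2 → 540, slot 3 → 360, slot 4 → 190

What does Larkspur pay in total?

Larkspur pays $290.70

Ranked by bid: $8.94 (Meridian) > $7.42 (Arden) > $5.73 (Alder) > $1.85 (Larkspur) > $1.53 (Verdant) > …
Larkspur holds slot 4 → pays next bid $1.53 × 190 clicks = $290.70.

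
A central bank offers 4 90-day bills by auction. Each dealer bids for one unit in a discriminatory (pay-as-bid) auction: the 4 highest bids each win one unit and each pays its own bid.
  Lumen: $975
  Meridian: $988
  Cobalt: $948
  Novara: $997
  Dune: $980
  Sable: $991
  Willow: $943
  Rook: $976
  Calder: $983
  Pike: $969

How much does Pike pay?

Ordering the bids: 997 (Novara), 991 (Sable), 988 (Meridian), 983 (Calder), 980 (Dune), 976 (Rook), …
Top 4: Novara, Sable, Meridian, Calder.
Pike does not win → $0.

Pike pays $0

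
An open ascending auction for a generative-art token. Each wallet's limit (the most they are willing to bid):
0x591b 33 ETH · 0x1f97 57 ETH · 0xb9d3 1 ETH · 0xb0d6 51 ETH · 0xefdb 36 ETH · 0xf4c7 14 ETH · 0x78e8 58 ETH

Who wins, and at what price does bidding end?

0x78e8 wins at 57 ETH

Sorting limits: 58 (0x78e8) > 57 (0x1f97) > 51 (0xb0d6) > 36 (0xefdb) > 33 (0x591b) > 14 (0xf4c7) > …
0x1f97 is the last rival to drop out, at 57 ETH; 0x78e8 remains and wins at that price.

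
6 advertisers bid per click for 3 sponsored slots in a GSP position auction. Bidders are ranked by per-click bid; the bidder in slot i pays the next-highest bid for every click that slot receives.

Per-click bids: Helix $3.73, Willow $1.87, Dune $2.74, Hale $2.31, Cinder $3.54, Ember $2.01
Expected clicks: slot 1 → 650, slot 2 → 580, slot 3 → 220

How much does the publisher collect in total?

Ranked by bid: $3.73 (Helix) > $3.54 (Cinder) > $2.74 (Dune) > $2.31 (Hale) > …
Slot 1: Helix pays $3.54 × 650 = $2301.00
Slot 2: Cinder pays $2.74 × 580 = $1589.20
Slot 3: Dune pays $2.31 × 220 = $508.20
Total = $4398.40

Total revenue: $4398.40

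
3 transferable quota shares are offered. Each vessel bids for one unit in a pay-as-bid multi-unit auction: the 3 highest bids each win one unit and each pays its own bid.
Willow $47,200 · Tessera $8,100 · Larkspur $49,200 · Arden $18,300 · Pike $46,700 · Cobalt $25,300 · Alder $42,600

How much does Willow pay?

Sorting: 49,200 (Larkspur), 47,200 (Willow), 46,700 (Pike), 42,600 (Alder), 25,300 (Cobalt), …
The 3 highest are Larkspur, Willow, Pike.
Willow wins → own bid $47,200.

Willow pays $47,200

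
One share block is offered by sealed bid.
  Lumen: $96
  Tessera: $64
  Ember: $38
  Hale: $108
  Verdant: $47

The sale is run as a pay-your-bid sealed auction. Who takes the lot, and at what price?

Pay-your-bid sealed auction: the highest bidder wins and pays their own bid.
Bids in order: 108 (Hale) > 96 (Lumen) > 64 (Tessera) > 47 (Verdant) > 38 (Ember)
Hale has the highest bid and pays exactly that: $108.

Hale pays $108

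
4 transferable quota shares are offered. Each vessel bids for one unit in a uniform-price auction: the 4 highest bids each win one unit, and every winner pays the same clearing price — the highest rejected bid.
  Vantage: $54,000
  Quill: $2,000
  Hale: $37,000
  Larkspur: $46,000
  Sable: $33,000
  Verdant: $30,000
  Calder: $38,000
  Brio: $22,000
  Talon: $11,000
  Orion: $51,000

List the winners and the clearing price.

Ordering the bids: 54,000 (Vantage), 51,000 (Orion), 46,000 (Larkspur), 38,000 (Calder), 37,000 (Hale), 33,000 (Sable), …
Winners (4 units): Vantage, Orion, Larkspur, Calder.
Highest unsuccessful bid: $37,000 → clearing price.

Vantage, Orion, Larkspur, Calder; each pays $37,000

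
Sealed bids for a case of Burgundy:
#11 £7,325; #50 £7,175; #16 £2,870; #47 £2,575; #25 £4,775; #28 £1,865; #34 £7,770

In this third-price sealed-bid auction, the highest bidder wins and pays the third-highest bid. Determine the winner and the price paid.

Third-price sealed-bid auction: the highest bidder wins and pays the third-highest bid.
Sorting bids: 7,770 (#34) > 7,325 (#11) > 7,175 (#50) > 4,775 (#25) > 2,870 (#16) > 2,575 (#47) > …
#34 wins; payment is bid #3 in the ranking = £7,175.

#34 pays £7,175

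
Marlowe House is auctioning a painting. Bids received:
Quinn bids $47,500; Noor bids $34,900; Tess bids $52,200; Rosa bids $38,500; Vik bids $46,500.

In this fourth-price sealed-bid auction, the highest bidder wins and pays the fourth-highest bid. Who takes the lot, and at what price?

Tess pays $38,500

Bids in order: 52,200 (Tess) > 47,500 (Quinn) > 46,500 (Vik) > 38,500 (Rosa) > 34,900 (Noor)
Tess is highest; pays the fourth-highest bid, $38,500.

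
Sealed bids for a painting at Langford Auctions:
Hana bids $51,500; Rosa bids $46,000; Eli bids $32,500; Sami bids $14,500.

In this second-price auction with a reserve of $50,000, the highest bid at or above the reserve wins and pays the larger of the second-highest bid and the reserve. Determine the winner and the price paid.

Hana pays $50,000

Bids ranked: 51,500 (Hana) > 46,000 (Rosa) > 32,500 (Eli) > 14,500 (Sami)
Highest eligible bid: Hana at $51,500.
max(second-highest $46,000, reserve $50,000) = $50,000.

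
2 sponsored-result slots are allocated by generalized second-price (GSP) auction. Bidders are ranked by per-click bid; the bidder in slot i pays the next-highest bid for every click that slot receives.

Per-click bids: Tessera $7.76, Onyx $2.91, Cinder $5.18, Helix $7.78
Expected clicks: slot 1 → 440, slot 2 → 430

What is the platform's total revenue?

Total revenue: $5641.80

Per-click bids in order: $7.78 (Helix) > $7.76 (Tessera) > $5.18 (Cinder) > …
Slot 1: Helix pays $7.76 × 440 = $3414.40
Slot 2: Tessera pays $5.18 × 430 = $2227.40
Total = $5641.80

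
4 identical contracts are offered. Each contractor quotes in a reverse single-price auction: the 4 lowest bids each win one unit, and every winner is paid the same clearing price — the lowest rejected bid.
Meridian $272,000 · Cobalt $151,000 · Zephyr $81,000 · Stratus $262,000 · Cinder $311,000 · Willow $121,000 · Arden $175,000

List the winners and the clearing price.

Bids ranked low→high: 81,000 (Zephyr), 121,000 (Willow), 151,000 (Cobalt), 175,000 (Arden), 262,000 (Stratus), 272,000 (Meridian), …
Winners (4 units): Zephyr, Willow, Cobalt, Arden.
Clearing price = lowest rejected bid = $262,000.

Zephyr, Willow, Cobalt, Arden; each is paid $262,000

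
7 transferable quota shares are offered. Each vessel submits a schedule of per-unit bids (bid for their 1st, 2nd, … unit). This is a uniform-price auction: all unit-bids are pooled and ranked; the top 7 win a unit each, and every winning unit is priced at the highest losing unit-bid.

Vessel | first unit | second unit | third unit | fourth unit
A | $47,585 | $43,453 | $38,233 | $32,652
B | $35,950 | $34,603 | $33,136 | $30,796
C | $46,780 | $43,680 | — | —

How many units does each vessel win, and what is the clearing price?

A 3, B 2, C 2; clearing price $33,136

Merging the schedules and taking the best 7: 47,585 (A-1), 46,780 (C-1), 43,680 (C-2), 43,453 (A-2), 38,233 (A-3), 35,950 (B-1), 34,603 (B-2)
Highest rejected unit-bid = $33,136.
Allocation: A 3, B 2, C 2.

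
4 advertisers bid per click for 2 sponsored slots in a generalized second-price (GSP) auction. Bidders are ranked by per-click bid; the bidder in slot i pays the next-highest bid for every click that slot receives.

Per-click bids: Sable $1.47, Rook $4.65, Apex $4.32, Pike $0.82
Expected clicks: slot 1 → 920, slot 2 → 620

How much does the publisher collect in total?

Total revenue: $4885.80

Per-click bids in order: $4.65 (Rook) > $4.32 (Apex) > $1.47 (Sable) > …
Slot 1: Rook pays $4.32 × 920 = $3974.40
Slot 2: Apex pays $1.47 × 620 = $911.40
Total = $4885.80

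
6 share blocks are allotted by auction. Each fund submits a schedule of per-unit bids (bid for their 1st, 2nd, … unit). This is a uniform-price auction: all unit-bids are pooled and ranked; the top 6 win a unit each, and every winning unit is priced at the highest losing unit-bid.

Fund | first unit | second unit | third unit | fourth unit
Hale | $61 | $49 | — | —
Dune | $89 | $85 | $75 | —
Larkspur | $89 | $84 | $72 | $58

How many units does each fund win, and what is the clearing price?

All unit-bids, highest first — top 6: 89 (Dune-1), 89 (Larkspur-1), 85 (Dune-2), 84 (Larkspur-2), 75 (Dune-3), 72 (Larkspur-3)
First bid not allocated: $61.
Allocation: Dune 3, Larkspur 3.

Dune 3, Larkspur 3; clearing price $61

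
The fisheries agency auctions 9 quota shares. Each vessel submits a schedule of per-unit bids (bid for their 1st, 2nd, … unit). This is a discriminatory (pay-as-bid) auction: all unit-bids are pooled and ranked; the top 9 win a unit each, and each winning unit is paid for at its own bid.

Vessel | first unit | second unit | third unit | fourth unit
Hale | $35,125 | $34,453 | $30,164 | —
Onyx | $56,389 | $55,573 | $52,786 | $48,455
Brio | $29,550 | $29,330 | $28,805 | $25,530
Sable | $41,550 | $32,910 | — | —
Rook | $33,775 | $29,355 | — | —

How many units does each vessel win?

Hale 2, Onyx 4, Rook 1, Sable 2

Merging the schedules and taking the best 9: 56,389 (Onyx-1), 55,573 (Onyx-2), 52,786 (Onyx-3), 48,455 (Onyx-4), 41,550 (Sable-1), 35,125 (Hale-1), 34,453 (Hale-2), 33,775 (Rook-1), 32,910 (Sable-2)
Next rejected bid: $30,164 (not a price — pay-as-bid).
Allocation: Hale 2, Onyx 4, Rook 1, Sable 2.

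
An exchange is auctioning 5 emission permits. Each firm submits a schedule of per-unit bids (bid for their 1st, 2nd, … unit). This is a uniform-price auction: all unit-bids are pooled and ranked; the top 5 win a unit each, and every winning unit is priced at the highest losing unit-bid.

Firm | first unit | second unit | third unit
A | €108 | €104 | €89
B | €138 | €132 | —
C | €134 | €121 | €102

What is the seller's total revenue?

Total revenue: €520

All unit-bids, highest first — top 5: 138 (B-1), 134 (C-1), 132 (B-2), 121 (C-2), 108 (A-1)
Highest rejected unit-bid = €104.
Allocation: A 1, B 2, C 2. Every unit priced at €104.
Revenue = 5 × 104 = €520.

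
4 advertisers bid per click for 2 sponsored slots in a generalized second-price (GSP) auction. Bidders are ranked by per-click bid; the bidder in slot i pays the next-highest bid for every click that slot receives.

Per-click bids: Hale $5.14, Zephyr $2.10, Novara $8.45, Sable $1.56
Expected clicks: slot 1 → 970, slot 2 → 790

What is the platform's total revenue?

Total revenue: $6644.80

Per-click bids in order: $8.45 (Novara) > $5.14 (Hale) > $2.10 (Zephyr) > …
Slot 1: Novara pays $5.14 × 970 = $4985.80
Slot 2: Hale pays $2.10 × 790 = $1659.00
Total = $6644.80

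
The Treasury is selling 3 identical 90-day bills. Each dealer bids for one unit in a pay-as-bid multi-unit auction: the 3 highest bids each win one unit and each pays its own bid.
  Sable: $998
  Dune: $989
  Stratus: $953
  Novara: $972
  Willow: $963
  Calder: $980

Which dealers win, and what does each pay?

Ordering the bids: 998 (Sable), 989 (Dune), 980 (Calder), 972 (Novara), 963 (Willow), …
Top 3: Sable, Dune, Calder.
Each winner pays its own bid: Sable $998, Dune $989, Calder $980.

Sable $998, Dune $989, Calder $980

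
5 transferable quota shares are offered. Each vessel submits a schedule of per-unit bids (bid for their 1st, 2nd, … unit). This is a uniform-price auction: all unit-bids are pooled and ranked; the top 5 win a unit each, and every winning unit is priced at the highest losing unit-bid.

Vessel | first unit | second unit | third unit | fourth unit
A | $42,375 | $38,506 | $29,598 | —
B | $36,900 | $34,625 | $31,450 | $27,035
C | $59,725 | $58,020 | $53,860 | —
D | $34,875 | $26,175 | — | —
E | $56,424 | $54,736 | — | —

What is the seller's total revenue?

Total revenue: $211,875

Pooled unit-bids ranked (top 5): 59,725 (C-1), 58,020 (C-2), 56,424 (E-1), 54,736 (E-2), 53,860 (C-3)
Highest rejected unit-bid = $42,375.
Allocation: C 3, E 2. Every unit priced at $42,375.
Revenue = 5 × 42,375 = $211,875.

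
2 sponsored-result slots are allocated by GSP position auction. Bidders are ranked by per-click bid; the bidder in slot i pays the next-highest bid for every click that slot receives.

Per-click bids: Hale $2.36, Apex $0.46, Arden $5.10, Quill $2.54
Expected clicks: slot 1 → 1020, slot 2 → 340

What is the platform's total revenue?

Per-click bids in order: $5.10 (Arden) > $2.54 (Quill) > $2.36 (Hale) > …
Slot 1: Arden pays $2.54 × 1020 = $2590.80
Slot 2: Quill pays $2.36 × 340 = $802.40
Total = $3393.20

Total revenue: $3393.20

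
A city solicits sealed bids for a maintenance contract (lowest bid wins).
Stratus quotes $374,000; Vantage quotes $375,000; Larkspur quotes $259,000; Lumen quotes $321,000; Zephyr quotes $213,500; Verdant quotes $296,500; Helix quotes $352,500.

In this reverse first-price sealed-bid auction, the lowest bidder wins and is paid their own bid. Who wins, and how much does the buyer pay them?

Zephyr is paid $213,500

Sorting bids: 213,500 (Zephyr) < 259,000 (Larkspur) < 296,500 (Verdant) < 321,000 (Lumen) < 352,500 (Helix) < 374,000 (Stratus) < …
First-price: Zephyr is paid what they bid, $213,500.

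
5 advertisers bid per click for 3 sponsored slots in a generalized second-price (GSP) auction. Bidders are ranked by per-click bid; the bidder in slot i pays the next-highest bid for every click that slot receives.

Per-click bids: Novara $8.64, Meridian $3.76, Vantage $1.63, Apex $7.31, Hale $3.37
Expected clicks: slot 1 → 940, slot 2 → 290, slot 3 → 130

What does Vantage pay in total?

Vantage pays $0.00

Sorting advertisers: $8.64 (Novara) > $7.31 (Apex) > $3.76 (Meridian) > $3.37 (Hale) > …
Vantage ranks below slot 3 → no slot, pays nothing.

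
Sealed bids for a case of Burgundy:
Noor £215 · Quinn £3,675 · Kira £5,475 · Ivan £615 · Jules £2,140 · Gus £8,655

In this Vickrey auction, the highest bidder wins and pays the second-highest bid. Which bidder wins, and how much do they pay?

Gus pays £5,475

Sorting bids: 8,655 (Gus) > 5,475 (Kira) > 3,675 (Quinn) > 2,140 (Jules) > 615 (Ivan) > 215 (Noor)
Gus wins with the highest bid; price is set by the runner-up at £5,475.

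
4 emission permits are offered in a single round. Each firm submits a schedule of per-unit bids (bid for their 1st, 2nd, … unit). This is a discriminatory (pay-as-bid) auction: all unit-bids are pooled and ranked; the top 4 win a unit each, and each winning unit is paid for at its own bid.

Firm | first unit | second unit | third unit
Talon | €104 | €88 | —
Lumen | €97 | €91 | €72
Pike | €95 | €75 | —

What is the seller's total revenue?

Merging the schedules and taking the best 4: 104 (Talon-1), 97 (Lumen-1), 95 (Pike-1), 91 (Lumen-2)
Next rejected bid: €88 (not a price — pay-as-bid).
Each winning unit pays its own bid.
Revenue = 104 + 97 + 95 + 91 = €387.

Total revenue: €387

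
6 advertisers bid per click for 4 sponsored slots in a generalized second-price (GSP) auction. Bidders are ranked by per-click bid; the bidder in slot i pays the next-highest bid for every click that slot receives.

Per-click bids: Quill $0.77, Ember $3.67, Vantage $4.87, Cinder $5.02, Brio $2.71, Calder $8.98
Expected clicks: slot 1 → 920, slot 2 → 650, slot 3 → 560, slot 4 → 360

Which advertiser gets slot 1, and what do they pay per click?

Calder; $5.02 per click

Per-click bids in order: $8.98 (Calder) > $5.02 (Cinder) > $4.87 (Vantage) > $3.67 (Ember) > $2.71 (Brio) > …
Slot 1 goes to the first-ranked bidder, Calder, who pays the next bid down: $5.02/click.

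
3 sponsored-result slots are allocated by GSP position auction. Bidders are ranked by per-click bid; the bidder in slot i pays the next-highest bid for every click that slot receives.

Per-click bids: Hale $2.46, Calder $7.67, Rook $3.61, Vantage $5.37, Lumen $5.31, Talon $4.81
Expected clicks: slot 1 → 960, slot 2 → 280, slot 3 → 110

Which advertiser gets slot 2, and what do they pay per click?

Ranked by bid: $7.67 (Calder) > $5.37 (Vantage) > $5.31 (Lumen) > $4.81 (Talon) > …
Slot 2 goes to the second-ranked bidder, Vantage, who pays the next bid down: $5.31/click.

Vantage; $5.31 per click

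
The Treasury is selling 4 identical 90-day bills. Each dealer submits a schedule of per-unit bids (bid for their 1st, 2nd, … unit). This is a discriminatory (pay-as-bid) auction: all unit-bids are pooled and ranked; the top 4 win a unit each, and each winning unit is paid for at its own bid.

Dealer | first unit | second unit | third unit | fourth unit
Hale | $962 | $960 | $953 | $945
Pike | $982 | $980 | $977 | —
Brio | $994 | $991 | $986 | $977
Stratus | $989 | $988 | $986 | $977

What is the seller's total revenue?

Pooled unit-bids ranked (top 4): 994 (Brio-1), 991 (Brio-2), 989 (Stratus-1), 988 (Stratus-2)
Next rejected bid: $986 (not a price — pay-as-bid).
Each winning unit pays its own bid.
Revenue = 994 + 991 + 989 + 988 = $3,962.

Total revenue: $3,962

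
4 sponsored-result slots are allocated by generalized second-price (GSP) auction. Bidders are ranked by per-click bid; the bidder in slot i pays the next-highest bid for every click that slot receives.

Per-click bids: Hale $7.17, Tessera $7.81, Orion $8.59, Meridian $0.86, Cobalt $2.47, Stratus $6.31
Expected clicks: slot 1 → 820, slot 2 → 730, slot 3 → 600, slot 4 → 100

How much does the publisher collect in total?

Per-click bids in order: $8.59 (Orion) > $7.81 (Tessera) > $7.17 (Hale) > $6.31 (Stratus) > $2.47 (Cobalt) > …
Slot 1: Orion pays $7.81 × 820 = $6404.20
Slot 2: Tessera pays $7.17 × 730 = $5234.10
Slot 3: Hale pays $6.31 × 600 = $3786.00
Slot 4: Stratus pays $2.47 × 100 = $247.00
Total = $15671.30

Total revenue: $15671.30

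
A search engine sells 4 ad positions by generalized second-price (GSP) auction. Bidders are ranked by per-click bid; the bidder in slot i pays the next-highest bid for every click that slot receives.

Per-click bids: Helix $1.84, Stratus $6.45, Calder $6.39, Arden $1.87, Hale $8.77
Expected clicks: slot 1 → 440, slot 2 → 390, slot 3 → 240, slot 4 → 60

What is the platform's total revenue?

Ranked by bid: $8.77 (Hale) > $6.45 (Stratus) > $6.39 (Calder) > $1.87 (Arden) > $1.84 (Helix)
Slot 1: Hale pays $6.45 × 440 = $2838.00
Slot 2: Stratus pays $6.39 × 390 = $2492.10
Slot 3: Calder pays $1.87 × 240 = $448.80
Slot 4: Arden pays $1.84 × 60 = $110.40
Total = $5889.30

Total revenue: $5889.30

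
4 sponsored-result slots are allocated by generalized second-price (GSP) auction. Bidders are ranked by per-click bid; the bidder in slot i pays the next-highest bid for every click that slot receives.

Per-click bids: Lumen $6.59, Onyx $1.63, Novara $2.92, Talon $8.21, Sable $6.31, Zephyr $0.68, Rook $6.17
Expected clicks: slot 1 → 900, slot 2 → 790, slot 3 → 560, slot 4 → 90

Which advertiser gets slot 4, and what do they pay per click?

Sorting advertisers: $8.21 (Talon) > $6.59 (Lumen) > $6.31 (Sable) > $6.17 (Rook) > $2.92 (Novara) > …
Slot 4 goes to the fourth-ranked bidder, Rook, who pays the next bid down: $2.92/click.

Rook; $2.92 per click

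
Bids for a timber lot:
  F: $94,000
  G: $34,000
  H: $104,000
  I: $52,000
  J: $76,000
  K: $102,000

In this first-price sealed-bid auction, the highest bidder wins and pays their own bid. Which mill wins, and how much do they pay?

First-price sealed-bid auction: the highest bidder wins and pays their own bid.
Bids ranked: 104,000 (H) > 102,000 (K) > 94,000 (F) > 76,000 (J) > 52,000 (I) > 34,000 (G)
H has the highest bid and pays exactly that: $104,000.

H pays $104,000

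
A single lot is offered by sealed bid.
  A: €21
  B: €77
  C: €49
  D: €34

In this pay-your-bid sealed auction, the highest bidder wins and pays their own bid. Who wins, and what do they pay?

Rule: the highest bidder wins and pays their own bid.
Bids ranked: 77 (B) > 49 (C) > 34 (D) > 21 (A)
B has the highest bid and pays exactly that: €77.

B pays €77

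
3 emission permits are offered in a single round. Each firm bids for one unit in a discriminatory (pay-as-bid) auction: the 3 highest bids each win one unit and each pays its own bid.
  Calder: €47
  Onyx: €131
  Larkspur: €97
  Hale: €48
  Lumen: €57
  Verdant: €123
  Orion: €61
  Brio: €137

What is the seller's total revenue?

Ordering the bids: 137 (Brio), 131 (Onyx), 123 (Verdant), 97 (Larkspur), 61 (Orion), …
Top 3: Brio, Onyx, Verdant.
Total revenue = 137 + 131 + 123 = €391.

Total revenue: €391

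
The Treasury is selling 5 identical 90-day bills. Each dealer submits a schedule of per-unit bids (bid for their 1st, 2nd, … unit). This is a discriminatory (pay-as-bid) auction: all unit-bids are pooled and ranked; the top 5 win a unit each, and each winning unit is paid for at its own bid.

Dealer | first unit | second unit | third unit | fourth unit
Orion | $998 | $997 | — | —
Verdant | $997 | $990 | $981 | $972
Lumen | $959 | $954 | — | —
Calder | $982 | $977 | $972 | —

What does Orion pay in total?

Pooled unit-bids ranked (top 5): 998 (Orion-1), 997 (Orion-2), 997 (Verdant-1), 990 (Verdant-2), 982 (Calder-1)
Next rejected bid: $981 (not a price — pay-as-bid).
Orion's winning unit-bids: 998 + 997 = $1,995.

Orion pays $1,995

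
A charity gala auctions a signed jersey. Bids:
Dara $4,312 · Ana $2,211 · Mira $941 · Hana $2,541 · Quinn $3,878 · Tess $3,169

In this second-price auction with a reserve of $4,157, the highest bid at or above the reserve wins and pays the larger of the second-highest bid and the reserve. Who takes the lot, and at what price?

Dara pays $4,157

Bids ranked: 4,312 (Dara) > 3,878 (Quinn) > 3,169 (Tess) > 2,541 (Hana) > 2,211 (Ana) > 941 (Mira)
Dara has the top bid at or above the reserve ($4,312).
Second-highest bid $3,878 is below the reserve $4,157, so the reserve binds → payment $4,157.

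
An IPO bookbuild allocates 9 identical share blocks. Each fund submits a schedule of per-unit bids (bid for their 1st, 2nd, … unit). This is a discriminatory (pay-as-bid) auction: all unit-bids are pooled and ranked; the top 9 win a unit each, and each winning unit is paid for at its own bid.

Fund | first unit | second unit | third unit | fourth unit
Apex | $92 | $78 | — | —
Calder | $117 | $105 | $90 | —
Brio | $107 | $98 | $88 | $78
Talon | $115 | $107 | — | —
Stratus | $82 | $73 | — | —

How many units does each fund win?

Merging the schedules and taking the best 9: 117 (Calder-1), 115 (Talon-1), 107 (Brio-1), 107 (Talon-2), 105 (Calder-2), 98 (Brio-2), 92 (Apex-1), 90 (Calder-3), 88 (Brio-3)
Next rejected bid: $82 (not a price — pay-as-bid).
Allocation: Apex 1, Brio 3, Calder 3, Talon 2.

Apex 1, Brio 3, Calder 3, Talon 2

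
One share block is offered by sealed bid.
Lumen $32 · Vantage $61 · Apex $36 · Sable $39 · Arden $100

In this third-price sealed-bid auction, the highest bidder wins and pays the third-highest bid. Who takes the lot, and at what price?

Bids ranked: 100 (Arden) > 61 (Vantage) > 39 (Sable) > 36 (Apex) > 32 (Lumen)
Arden is highest; pays the third-highest bid, $39.

Arden pays $39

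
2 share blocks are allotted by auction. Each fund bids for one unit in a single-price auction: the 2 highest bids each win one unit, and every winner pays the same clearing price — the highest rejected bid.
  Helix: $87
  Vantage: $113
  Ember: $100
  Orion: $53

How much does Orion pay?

Ordering the bids: 113 (Vantage), 100 (Ember), 87 (Helix), 53 (Orion)
Top 2: Vantage, Ember.
Highest unsuccessful bid: $87 → clearing price.
Orion does not win → pays $0.

Orion pays $0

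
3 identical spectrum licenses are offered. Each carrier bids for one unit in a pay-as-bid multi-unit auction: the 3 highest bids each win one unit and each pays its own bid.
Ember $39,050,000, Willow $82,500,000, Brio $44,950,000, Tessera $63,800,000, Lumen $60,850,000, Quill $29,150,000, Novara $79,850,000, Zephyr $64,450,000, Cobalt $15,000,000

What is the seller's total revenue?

Bids ranked high→low: 82,500,000 (Willow), 79,850,000 (Novara), 64,450,000 (Zephyr), 63,800,000 (Tessera), 60,850,000 (Lumen), …
Winners (3 units): Willow, Novara, Zephyr.
Total revenue = 82,500,000 + 79,850,000 + 64,450,000 = $226,800,000.

Total revenue: $226,800,000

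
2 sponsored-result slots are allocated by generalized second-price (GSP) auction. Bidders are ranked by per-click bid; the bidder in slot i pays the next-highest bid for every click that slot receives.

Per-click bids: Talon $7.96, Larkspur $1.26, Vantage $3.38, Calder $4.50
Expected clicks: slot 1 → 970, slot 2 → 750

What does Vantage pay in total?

Per-click bids in order: $7.96 (Talon) > $4.50 (Calder) > $3.38 (Vantage) > …
Vantage ranks below slot 2 → no slot, pays nothing.

Vantage pays $0.00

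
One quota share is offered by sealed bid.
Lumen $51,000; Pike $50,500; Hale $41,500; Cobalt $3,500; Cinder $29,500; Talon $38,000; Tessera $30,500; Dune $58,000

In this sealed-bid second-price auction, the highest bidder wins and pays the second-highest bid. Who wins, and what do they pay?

Dune pays $51,000

Bids ranked: 58,000 (Dune) > 51,000 (Lumen) > 50,500 (Pike) > 41,500 (Hale) > 38,000 (Talon) > 30,500 (Tessera) > …
Dune wins with the highest bid; price is set by the runner-up at $51,000.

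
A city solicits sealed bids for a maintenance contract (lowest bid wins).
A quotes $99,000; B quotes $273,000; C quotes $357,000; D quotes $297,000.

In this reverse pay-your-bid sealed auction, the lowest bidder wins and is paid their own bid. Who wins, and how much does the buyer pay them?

A is paid $99,000

Bids ranked: 99,000 (A) < 273,000 (B) < 297,000 (D) < 357,000 (C)
First-price: A is paid what they bid, $99,000.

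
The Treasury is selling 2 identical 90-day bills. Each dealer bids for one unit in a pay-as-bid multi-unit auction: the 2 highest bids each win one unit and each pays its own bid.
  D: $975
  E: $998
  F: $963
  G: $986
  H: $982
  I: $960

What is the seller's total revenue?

Sorting: 998 (E), 986 (G), 982 (H), 975 (D), …
The 2 highest are E, G.
Total revenue = 998 + 986 = $1,984.

Total revenue: $1,984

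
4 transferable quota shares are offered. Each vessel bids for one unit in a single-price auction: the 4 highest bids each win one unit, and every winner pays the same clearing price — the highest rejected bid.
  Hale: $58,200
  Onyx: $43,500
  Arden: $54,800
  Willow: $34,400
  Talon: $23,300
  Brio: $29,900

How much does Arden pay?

Arden pays $29,900

Bids ranked high→low: 58,200 (Hale), 54,800 (Arden), 43,500 (Onyx), 34,400 (Willow), 29,900 (Brio), 23,300 (Talon)
The 4 highest are Hale, Arden, Onyx, Willow.
First losing bid is Brio's $29,900, which sets the uniform price.
Arden wins → pays $29,900.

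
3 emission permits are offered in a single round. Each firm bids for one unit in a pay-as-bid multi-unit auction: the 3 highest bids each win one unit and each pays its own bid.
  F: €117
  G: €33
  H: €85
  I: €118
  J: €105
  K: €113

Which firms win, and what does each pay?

Bids ranked high→low: 118 (I), 117 (F), 113 (K), 105 (J), 85 (H), …
Top 3: I, F, K.
Each winner pays its own bid: I €118, F €117, K €113.

I €118, F €117, K €113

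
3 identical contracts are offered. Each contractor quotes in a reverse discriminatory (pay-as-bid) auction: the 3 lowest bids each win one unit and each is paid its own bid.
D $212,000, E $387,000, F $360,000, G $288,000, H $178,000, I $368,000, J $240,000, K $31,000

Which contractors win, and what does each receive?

K $31,000, H $178,000, D $212,000

Bids ranked low→high: 31,000 (K), 178,000 (H), 212,000 (D), 240,000 (J), 288,000 (G), …
Lowest 3: K, H, D.
Each winner is paid its own bid: K $31,000, H $178,000, D $212,000.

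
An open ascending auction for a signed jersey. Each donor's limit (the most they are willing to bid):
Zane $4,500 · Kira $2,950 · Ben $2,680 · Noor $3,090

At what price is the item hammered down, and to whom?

Zane wins at $3,090

Rule: the price rises until one bidder remains; the winner pays the price at which the last rival dropped out.
Limits in order: 4,500 (Zane) > 3,090 (Noor) > 2,950 (Kira) > 2,680 (Ben)
Once the price passes $3,090, only Zane is left; the hammer falls at Noor's limit of $3,090.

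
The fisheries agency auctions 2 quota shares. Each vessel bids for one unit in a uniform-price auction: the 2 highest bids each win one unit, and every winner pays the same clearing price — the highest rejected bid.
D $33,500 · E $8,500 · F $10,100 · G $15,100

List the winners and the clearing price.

Sorting: 33,500 (D), 15,100 (G), 10,100 (F), 8,500 (E)
The 2 highest are D, G.
First losing bid is F's $10,100, which sets the uniform price.

D, G; each pays $10,100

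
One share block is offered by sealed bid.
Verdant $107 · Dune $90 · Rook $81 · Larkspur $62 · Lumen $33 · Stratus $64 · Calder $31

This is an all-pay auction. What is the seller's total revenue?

Total revenue: $468

Rule: the highest bidder wins the item, but every bidder pays their own bid.
Bids in order: 107 (Verdant) > 90 (Dune) > 81 (Rook) > 64 (Stratus) > 62 (Larkspur) > 33 (Lumen) > …
Verdant wins with the top bid; all bids are sunk regardless.
Every bidder forfeits their bid regardless of winning.
Revenue = 107 + 90 + 81 + 62 + 33 + 64 + 31 = $468.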